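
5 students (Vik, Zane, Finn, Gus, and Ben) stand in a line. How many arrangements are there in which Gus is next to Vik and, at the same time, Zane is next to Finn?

Treat {Gus,Vik} as one block (2 orders) and {Zane,Finn} as another (2 orders).
That leaves 3 units to arrange: 2 × 2 × 3! = 4 × 6 = 24.

24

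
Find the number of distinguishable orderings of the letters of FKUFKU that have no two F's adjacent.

There are 6!/(2!·2!·2!) = 90 arrangements of FKUFKU in total.
Arrangements with the F's together: treat FF as one letter, giving (5)!/(2!·2!) = 30.
Subtracting, 90 − 30 = 60 arrangements keep the F's apart.

60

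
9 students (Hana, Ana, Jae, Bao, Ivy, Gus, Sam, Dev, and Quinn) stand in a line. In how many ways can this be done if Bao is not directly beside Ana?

There are 9! = 362880 arrangements in all. If Bao and Ana are adjacent, merging them into one block gives 2·(8)! = 80640 arrangements.
Complementary counting: 362880 − 80640 = 282240.

282240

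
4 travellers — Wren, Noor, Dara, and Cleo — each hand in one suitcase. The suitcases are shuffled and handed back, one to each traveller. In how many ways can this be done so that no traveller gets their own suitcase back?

Let Aᵢ be the assignments in which traveller i gets their own suitcase. We want the size of the complement of A₁∪…∪A_4.
By inclusion–exclusion this is Σ_{j=0}^{4} (−1)^j C(4,j)·(4−j)!.
Computing: 24 − 24 + 12 − 4 + 1 = 9.

9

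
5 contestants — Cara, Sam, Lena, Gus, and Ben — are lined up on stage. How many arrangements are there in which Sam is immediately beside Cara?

Treat {Sam, Cara} as a single unit. There are 4 units to order, and the pair itself can be ordered 2 ways.
So the count is 2·(4)! = 48.

48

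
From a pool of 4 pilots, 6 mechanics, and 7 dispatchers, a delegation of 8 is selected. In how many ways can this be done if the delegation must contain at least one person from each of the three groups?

Total 8-person selections from all 17: C(17,8) = 24310.
Selections missing a whole group: no pilots → C(13,8) = 1287; no mechanics → C(11,8) = 165; no dispatchers → C(10,8) = 45.
Add back selections omitting two groups (i.e. drawn from a single group): C(4,8) + C(6,8) + C(7,8) = 0.
By inclusion–exclusion: 24310 − 1497 + 0 = 22813.

22813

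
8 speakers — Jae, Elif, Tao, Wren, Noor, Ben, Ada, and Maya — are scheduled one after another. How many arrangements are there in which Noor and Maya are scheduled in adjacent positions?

10080

Place the 6 others and the Noor-Maya pair as 7 objects in a line; the pair has 2 internal arrangements.
That gives 2 × 7! = 2 × 5040 = 10080.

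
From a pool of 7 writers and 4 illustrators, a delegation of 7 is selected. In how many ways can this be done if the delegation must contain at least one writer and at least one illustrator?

Total 7-person selections from all 11: C(11,7) = 330.
Selections missing a whole group: no writers → C(4,7) = 0; no illustrators → C(7,7) = 1.
Both groups omitted at once is impossible, so 330 − 1 = 329.

329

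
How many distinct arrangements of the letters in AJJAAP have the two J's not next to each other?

There are 6!/(3!·2!) = 60 arrangements of AJJAAP in total.
Arrangements with the J's together: treat JJ as one letter, giving (5)!/(3!) = 20.
Subtracting, 60 − 20 = 40 arrangements keep the J's apart.

40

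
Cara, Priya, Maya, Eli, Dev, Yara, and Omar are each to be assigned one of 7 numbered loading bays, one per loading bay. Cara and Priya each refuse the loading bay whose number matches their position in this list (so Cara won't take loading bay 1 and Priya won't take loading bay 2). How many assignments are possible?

3720

Let Aᵢ (for i ∈ {1, 2}) be the placements that put person i in their forbidden loading bay. Any j of these fix j positions, leaving (7−j)! ways to fill the rest, and there are C(2,j) ways to pick which j.
By inclusion–exclusion, the number of valid placements is Σ_{j=0}^{2} (−1)^j C(2,j)·(7−j)!.
Computing: 5040 − 1440 + 120 = 3720.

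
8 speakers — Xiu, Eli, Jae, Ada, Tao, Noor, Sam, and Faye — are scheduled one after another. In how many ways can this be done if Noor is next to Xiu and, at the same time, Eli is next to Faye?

2880

Treat {Noor,Xiu} as one block (2 orders) and {Eli,Faye} as another (2 orders).
That leaves 6 units to arrange: 2 × 2 × 6! = 4 × 720 = 2880.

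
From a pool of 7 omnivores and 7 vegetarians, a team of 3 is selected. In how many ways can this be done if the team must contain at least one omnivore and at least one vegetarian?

294

Unrestricted: C(14,3) = 364 ways to pick any 3 of the 14.
Selections missing a whole group: no omnivores → C(7,3) = 35; no vegetarians → C(7,3) = 35.
Both groups omitted at once is impossible, so 364 − 70 = 294.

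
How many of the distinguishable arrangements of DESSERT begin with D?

Fix D in the first position and arrange the remaining 6 letters.
Those 6 letters have E appearing twice and S appearing twice, giving (6)!/(2!·2!) = 180.

180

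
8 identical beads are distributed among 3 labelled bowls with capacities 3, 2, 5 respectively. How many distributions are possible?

6

Ignoring the caps, the number of non-negative solutions to x_1+…+x_3 = 8 is C(10,2) = 45.
Subtract solutions that violate a single cap (substitute x_i' = x_i − (cap_i+1)): x_1 ≥ 4 gives C(6,2) = 15; x_2 ≥ 3 gives C(7,2) = 21; x_3 ≥ 6 gives C(4,2) = 6. Together 42.
Add back pairs where two caps are both exceeded: 3 + 0 + 0 = 3.
By inclusion–exclusion the count is 45 − 42 + 3 = 6.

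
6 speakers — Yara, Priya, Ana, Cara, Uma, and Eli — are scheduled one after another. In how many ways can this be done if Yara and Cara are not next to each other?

Of the 6! = 720 arrangements, those with Yara and Cara adjacent number 2 × 5! = 240 (treat the pair as a block with 2 internal orders).
So 720 − 240 = 480 arrangements keep them apart.

480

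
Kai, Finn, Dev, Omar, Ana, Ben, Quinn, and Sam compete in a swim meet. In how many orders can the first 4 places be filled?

This is an ordered selection of 4 from 8: P(8,4).
That gives 8 × 7 × 6 × 5 = 1680.

1680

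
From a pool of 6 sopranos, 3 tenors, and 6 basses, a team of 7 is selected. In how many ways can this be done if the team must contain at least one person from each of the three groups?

Total 7-person selections from all 15: C(15,7) = 6435.
Selections missing a whole group: no sopranos → C(9,7) = 36; no tenors → C(12,7) = 792; no basses → C(9,7) = 36.
Add back selections omitting two groups (i.e. drawn from a single group): C(6,7) + C(3,7) + C(6,7) = 0.
By inclusion–exclusion: 6435 − 864 + 0 = 5571.

5571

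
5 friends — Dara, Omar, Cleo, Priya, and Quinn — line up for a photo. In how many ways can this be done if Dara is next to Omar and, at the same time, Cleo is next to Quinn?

Treat {Dara,Omar} as one block (2 orders) and {Cleo,Quinn} as another (2 orders).
That leaves 3 units to arrange: 2 × 2 × 3! = 4 × 6 = 24.

24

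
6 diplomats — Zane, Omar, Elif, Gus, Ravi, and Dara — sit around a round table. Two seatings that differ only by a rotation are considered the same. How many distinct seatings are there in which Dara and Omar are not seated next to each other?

72

Without the restriction there are (5)! = 120 seatings.
Seatings with Dara beside Omar: treat them as a block with 2 internal orders, giving 2 × (4)! = 48.
Subtracting, 120 − 48 = 72.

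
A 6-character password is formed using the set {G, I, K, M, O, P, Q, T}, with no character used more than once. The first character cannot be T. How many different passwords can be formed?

The first character has 8−1 = 7 choices (anything except T).
The remaining 5 characters are filled from the other 7 symbols without repetition: 7 × 6 × 5 × 4 × 3 = 2520.
Total: 7 × 2520 = 17640.

17640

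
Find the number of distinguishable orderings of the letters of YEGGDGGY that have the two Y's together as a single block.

210

Treat the 2 copies of Y as a single block. The multiset to arrange is then {YY, D, E, G, G, G, G}, 7 items in all.
That gives (7)!/(4!) = 210 arrangements.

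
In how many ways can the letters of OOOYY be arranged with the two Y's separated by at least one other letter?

6

There are 5!/(3!·2!) = 10 arrangements of OOOYY in total.
Arrangements with the Y's together: treat YY as one letter, giving (4)!/(3!) = 4.
Hence 10 − 4 = 6.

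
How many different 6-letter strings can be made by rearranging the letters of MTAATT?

60

MTAATT has 6 letters with A appearing twice and T appearing 3 times.
The number of distinct arrangements is 6!/(3!·2!) = 720/12 = 60.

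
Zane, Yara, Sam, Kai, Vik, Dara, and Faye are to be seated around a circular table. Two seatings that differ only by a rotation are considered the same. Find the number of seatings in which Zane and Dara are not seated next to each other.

480

Without the restriction there are (6)! = 720 seatings.
Those with Zane next to Dara: fuse the pair into one unit and seat 6 units around a circle — 2·(5)! = 240.
Subtracting, 720 − 240 = 480.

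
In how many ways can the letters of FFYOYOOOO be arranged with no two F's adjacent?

There are 9!/(5!·2!·2!) = 756 arrangements of FFYOYOOOO in total.
Arrangements with the F's together: treat FF as one letter, giving (8)!/(5!·2!) = 168.
Subtracting, 756 − 168 = 588 arrangements keep the F's apart.

588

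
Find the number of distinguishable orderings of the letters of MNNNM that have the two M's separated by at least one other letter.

6

There are 5!/(3!·2!) = 10 arrangements of MNNNM in total.
Arrangements with the M's together: treat MM as one letter, giving (4)!/(3!) = 4.
Hence 10 − 4 = 6.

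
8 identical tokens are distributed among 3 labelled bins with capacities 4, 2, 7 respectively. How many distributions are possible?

By stars and bars, unrestricted non-negative solutions to x_1+…+x_3 = 8 number C(8+2,2) = 45.
Subtract solutions that violate a single cap (substitute x_i' = x_i − (cap_i+1)): x_1 ≥ 5 gives C(5,2) = 10; x_2 ≥ 3 gives C(7,2) = 21; x_3 ≥ 8 gives C(2,2) = 1. Together 32.
Add back pairs where two caps are both exceeded: 1 + 0 + 0 = 1.
By inclusion–exclusion the count is 45 − 32 + 1 = 14.

14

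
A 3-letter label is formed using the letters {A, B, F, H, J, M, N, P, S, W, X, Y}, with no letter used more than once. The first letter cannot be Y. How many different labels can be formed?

The first letter has 12−1 = 11 choices (anything except Y).
The remaining 2 letters are filled from the other 11 symbols without repetition: 11 × 10 = 110.
Total: 11 × 110 = 1210.

1210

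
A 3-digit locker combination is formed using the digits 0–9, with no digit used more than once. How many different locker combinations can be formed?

This is a permutation of 3 out of 10: P(10,3) = 10!/7!.
10 × 9 × 8 = 720.

720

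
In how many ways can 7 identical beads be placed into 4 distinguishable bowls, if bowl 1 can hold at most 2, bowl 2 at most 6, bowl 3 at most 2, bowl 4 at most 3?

35

Without the upper bounds there are C(10,3) = 120 ways to split 7 among 4 bowls.
Subtract solutions that violate a single cap (substitute x_i' = x_i − (cap_i+1)): x_1 ≥ 3 gives C(7,3) = 35; x_2 ≥ 7 gives C(3,3) = 1; x_3 ≥ 3 gives C(7,3) = 35; x_4 ≥ 4 gives C(6,3) = 20. Together 91.
Add back pairs where two caps are both exceeded: 0 + 4 + 1 + 0 + 0 + 1 = 6.
By inclusion–exclusion the count is 120 − 91 + 6 = 35.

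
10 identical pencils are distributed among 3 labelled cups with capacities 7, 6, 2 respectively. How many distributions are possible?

15

Without the upper bounds there are C(12,2) = 66 ways to split 10 among 3 cups.
Subtract solutions that violate a single cap (substitute x_i' = x_i − (cap_i+1)): x_1 ≥ 8 gives C(4,2) = 6; x_2 ≥ 7 gives C(5,2) = 10; x_3 ≥ 3 gives C(9,2) = 36. Together 52.
Add back pairs where two caps are both exceeded: 0 + 0 + 1 = 1.
By inclusion–exclusion the count is 66 − 52 + 1 = 15.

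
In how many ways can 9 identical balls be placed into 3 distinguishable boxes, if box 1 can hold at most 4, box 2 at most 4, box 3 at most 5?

Without the upper bounds there are C(11,2) = 55 ways to split 9 among 3 boxes.
Subtract solutions that violate a single cap (substitute x_i' = x_i − (cap_i+1)): x_1 ≥ 5 gives C(6,2) = 15; x_2 ≥ 5 gives C(6,2) = 15; x_3 ≥ 6 gives C(5,2) = 10. Together 40.
No two caps can be exceeded simultaneously, so the pair terms are all 0.
By inclusion–exclusion the count is 55 − 40 + 0 = 15.

15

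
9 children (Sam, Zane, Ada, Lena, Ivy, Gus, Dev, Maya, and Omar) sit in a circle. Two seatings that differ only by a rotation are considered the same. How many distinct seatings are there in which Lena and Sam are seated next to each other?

10080

Treat {Lena, Sam} as one unit (2 internal orders) and seat the resulting 8 units around the table: (7)! circular arrangements.
So 2 × (7)! = 2 × 5040 = 10080.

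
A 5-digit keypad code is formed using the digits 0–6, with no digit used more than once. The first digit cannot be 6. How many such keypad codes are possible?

The first digit has 7−1 = 6 choices (anything except 6).
The remaining 4 digits are filled from the other 6 symbols without repetition: 6 × 5 × 4 × 3 = 360.
Total: 6 × 360 = 2160.

2160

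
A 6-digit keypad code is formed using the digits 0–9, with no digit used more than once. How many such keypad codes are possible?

With no repetition, fill the 6 digits in order: 10 choices, then 9, down to 5.
That product is 10 × 9 × 8 × 7 × 6 × 5 = 151200.

151200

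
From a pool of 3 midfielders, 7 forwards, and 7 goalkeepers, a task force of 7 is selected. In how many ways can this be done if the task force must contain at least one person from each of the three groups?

Unrestricted: C(17,7) = 19448 ways to pick any 7 of the 17.
Selections missing a whole group: no midfielders → C(14,7) = 3432; no forwards → C(10,7) = 120; no goalkeepers → C(10,7) = 120.
Add back selections omitting two groups (i.e. drawn from a single group): C(3,7) + C(7,7) + C(7,7) = 2.
By inclusion–exclusion: 19448 − 3672 + 2 = 15778.

15778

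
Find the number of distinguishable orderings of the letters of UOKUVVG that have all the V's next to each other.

Treat the 2 copies of V as a single block. The multiset to arrange is then {VV, G, K, O, U, U}, 6 items in all.
That gives (6)!/(2!) = 360 arrangements.

360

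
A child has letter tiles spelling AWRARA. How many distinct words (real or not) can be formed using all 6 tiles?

AWRARA has 6 letters with A appearing 3 times and R appearing twice.
So there are 6! / (3!·2!) = 60 distinguishable arrangements.

60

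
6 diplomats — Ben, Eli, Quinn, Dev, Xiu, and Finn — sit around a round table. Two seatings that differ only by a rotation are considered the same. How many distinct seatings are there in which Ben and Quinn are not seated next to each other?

All circular seatings of 6 people number (5)! = 120.
Seatings with Ben beside Quinn: treat them as a block with 2 internal orders, giving 2 × (4)! = 48.
Subtracting, 120 − 48 = 72.

72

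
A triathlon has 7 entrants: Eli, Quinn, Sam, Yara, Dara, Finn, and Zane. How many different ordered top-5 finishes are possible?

2520

There are 7 choices for 1st place, 6 for 2nd, and so on down to 3 for position 5.
That gives 7 × 6 × 5 × 4 × 3 = 2520.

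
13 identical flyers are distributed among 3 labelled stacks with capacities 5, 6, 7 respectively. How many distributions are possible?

21

By stars and bars, unrestricted non-negative solutions to x_1+…+x_3 = 13 number C(13+2,2) = 105.
Subtract solutions that violate a single cap (substitute x_i' = x_i − (cap_i+1)): x_1 ≥ 6 gives C(9,2) = 36; x_2 ≥ 7 gives C(8,2) = 28; x_3 ≥ 8 gives C(7,2) = 21. Together 85.
Add back pairs where two caps are both exceeded: 1 + 0 + 0 = 1.
By inclusion–exclusion the count is 105 − 85 + 1 = 21.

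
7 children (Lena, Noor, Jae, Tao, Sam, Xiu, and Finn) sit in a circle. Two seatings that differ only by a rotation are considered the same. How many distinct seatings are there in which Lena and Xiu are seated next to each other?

Glue Lena and Xiu into a block (2 internal orders). Seating 6 units around a circle gives (5)! arrangements.
So 2 × (5)! = 2 × 120 = 240.

240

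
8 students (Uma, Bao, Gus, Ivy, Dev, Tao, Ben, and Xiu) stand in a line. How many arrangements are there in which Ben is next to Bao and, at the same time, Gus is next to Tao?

Treat {Ben,Bao} as one block (2 orders) and {Gus,Tao} as another (2 orders).
That leaves 6 units to arrange: 2 × 2 × 6! = 4 × 720 = 2880.

2880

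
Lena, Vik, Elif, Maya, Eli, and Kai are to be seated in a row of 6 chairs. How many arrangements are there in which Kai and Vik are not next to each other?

Of the 6! = 720 arrangements, those with Kai and Vik adjacent number 2 × 5! = 240 (treat the pair as a block with 2 internal orders).
Complementary counting: 720 − 240 = 480.

480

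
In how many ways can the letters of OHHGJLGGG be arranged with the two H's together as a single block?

1680

Treat the 2 copies of H as a single block. The multiset to arrange is then {HH, G, G, G, G, J, L, O}, 8 items in all.
That gives (8)!/(4!) = 1680 arrangements.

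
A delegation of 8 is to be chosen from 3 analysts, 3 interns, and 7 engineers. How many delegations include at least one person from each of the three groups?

With no constraint there are C(13,8) = 1287 possible selections.
Subtract selections that omit an entire group: no analysts → C(10,8) = 45; no interns → C(10,8) = 45; no engineers → C(6,8) = 0.
Add back selections omitting two groups (i.e. drawn from a single group): C(3,8) + C(3,8) + C(7,8) = 0.
By inclusion–exclusion: 1287 − 90 + 0 = 1197.

1197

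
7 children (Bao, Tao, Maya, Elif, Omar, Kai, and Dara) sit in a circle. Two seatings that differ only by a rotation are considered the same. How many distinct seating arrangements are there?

Around a circle, 7 distinct people have 7!/7 = (6)! = 720 rotationally distinct seatings.

720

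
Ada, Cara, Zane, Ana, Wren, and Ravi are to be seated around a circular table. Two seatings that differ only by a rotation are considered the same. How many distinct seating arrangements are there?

120

Fix one person's seat to break rotational symmetry; the remaining 5 people can be arranged in (5)! = 120 ways.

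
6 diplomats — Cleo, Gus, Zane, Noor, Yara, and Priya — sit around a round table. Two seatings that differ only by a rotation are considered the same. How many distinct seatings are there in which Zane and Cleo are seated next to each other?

48

Treat {Zane, Cleo} as one unit (2 internal orders) and seat the resulting 5 units around the table: (4)! circular arrangements.
So 2 × (4)! = 2 × 24 = 48.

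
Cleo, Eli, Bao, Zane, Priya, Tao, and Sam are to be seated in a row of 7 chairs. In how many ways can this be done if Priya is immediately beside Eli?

1440

Place the 5 others and the Priya-Eli pair as 6 objects in a line; the pair has 2 internal arrangements.
So the count is 2·(6)! = 1440.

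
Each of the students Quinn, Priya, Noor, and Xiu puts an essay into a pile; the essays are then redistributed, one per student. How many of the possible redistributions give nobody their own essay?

Let Aᵢ be the assignments in which student i gets their own essay. We want the size of the complement of A₁∪…∪A_4.
By inclusion–exclusion this is Σ_{j=0}^{4} (−1)^j C(4,j)·(4−j)!.
Computing: 24 − 24 + 12 − 4 + 1 = 9.

9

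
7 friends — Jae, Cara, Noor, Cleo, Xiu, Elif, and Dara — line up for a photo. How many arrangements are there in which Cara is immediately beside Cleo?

1440

Place the 5 others and the Cara-Cleo pair as 6 objects in a line; the pair has 2 internal arrangements.
So the count is 2·(6)! = 1440.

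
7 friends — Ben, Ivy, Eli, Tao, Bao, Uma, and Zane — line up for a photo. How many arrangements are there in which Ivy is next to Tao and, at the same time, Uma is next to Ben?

Treat {Ivy,Tao} as one block (2 orders) and {Uma,Ben} as another (2 orders).
That leaves 5 units to arrange: 2 × 2 × 5! = 4 × 120 = 480.

480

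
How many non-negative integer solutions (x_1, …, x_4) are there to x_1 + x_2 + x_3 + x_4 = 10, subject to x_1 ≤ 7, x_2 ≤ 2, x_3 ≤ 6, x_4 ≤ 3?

73

Ignoring the caps, the number of non-negative solutions to x_1+…+x_4 = 10 is C(13,3) = 286.
Subtract solutions that violate a single cap (substitute x_i' = x_i − (cap_i+1)): x_1 ≥ 8 gives C(5,3) = 10; x_2 ≥ 3 gives C(10,3) = 120; x_3 ≥ 7 gives C(6,3) = 20; x_4 ≥ 4 gives C(9,3) = 84. Together 234.
Add back pairs where two caps are both exceeded: 0 + 0 + 0 + 1 + 20 + 0 = 21.
By inclusion–exclusion the count is 286 − 234 + 21 = 73.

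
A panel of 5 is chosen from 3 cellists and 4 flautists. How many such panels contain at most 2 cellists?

Split by how many cellists are chosen (0 through 2).
Sum: C(3,0)·C(4,5) + C(3,1)·C(4,4) + C(3,2)·C(4,3) = 0 + 3 + 12 = 15.

15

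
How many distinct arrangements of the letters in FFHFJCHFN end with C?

Fix C in the last position and arrange the remaining 8 letters.
Those 8 letters have F appearing 4 times and H appearing twice, giving (8)!/(4!·2!) = 840.

840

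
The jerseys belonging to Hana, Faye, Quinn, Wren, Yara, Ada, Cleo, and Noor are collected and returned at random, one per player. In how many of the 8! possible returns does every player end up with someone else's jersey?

Let Aᵢ be the assignments in which player i gets their old jersey. We want the size of the complement of A₁∪…∪A_8.
By inclusion–exclusion this is Σ_{j=0}^{8} (−1)^j C(8,j)·(8−j)!.
Computing: 40320 − 40320 + 20160 − 6720 + 1680 − 336 + 56 − 8 + 1 = 14833.

14833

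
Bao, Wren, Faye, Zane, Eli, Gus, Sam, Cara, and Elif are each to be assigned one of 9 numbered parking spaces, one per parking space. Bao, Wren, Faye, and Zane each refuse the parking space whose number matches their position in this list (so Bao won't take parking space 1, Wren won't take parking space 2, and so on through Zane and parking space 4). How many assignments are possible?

Let Aᵢ (for 1 ≤ i ≤ 4) be the placements that put person i in their forbidden parking space. Any j of these fix j positions, leaving (9−j)! ways to fill the rest, and there are C(4,j) ways to pick which j.
By inclusion–exclusion, the number of valid placements is Σ_{j=0}^{4} (−1)^j C(4,j)·(9−j)!.
Computing: 362880 − 161280 + 30240 − 2880 + 120 = 229080.

229080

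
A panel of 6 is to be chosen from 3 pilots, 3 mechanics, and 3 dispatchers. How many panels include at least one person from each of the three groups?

81

Unrestricted: C(9,6) = 84 ways to pick any 6 of the 9.
Selections missing a whole group: no pilots → C(6,6) = 1; no mechanics → C(6,6) = 1; no dispatchers → C(6,6) = 1.
Add back selections omitting two groups (i.e. drawn from a single group): C(3,6) + C(3,6) + C(3,6) = 0.
By inclusion–exclusion: 84 − 3 + 0 = 81.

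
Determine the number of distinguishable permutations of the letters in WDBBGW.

180

WDBBGW has 6 letters with B appearing twice and W appearing twice.
The number of distinct arrangements is 6!/(2!·2!) = 720/4 = 180.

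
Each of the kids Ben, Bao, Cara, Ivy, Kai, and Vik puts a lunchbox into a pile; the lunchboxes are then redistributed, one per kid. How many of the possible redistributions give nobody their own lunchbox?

Count assignments avoiding every fixed point. For any j of the 6 kids fixed to their own lunchbox, the other 6−j can be arranged in (6−j)! ways.
By inclusion–exclusion this is Σ_{j=0}^{6} (−1)^j C(6,j)·(6−j)!.
Computing: 720 − 720 + 360 − 120 + 30 − 6 + 1 = 265.

265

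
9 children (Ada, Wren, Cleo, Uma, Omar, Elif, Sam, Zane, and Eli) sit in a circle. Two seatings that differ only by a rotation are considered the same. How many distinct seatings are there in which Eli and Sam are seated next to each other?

10080

Glue Eli and Sam into a block (2 internal orders). Seating 8 units around a circle gives (7)! arrangements.
So 2 × (7)! = 2 × 5040 = 10080.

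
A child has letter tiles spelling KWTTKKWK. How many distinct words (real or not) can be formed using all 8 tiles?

420

The 8 letters of KWTTKKWK have repeats: K appearing 4 times, T appearing twice, and W appearing twice.
Dividing 8! = 40320 by 4!·2!·2! = 96 for the repeated letters gives 420.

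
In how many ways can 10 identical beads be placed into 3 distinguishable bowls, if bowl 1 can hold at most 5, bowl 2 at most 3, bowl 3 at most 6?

14

Without the upper bounds there are C(12,2) = 66 ways to split 10 among 3 bowls.
Subtract solutions that violate a single cap (substitute x_i' = x_i − (cap_i+1)): x_1 ≥ 6 gives C(6,2) = 15; x_2 ≥ 4 gives C(8,2) = 28; x_3 ≥ 7 gives C(5,2) = 10. Together 53.
Add back pairs where two caps are both exceeded: 1 + 0 + 0 = 1.
By inclusion–exclusion the count is 66 − 53 + 1 = 14.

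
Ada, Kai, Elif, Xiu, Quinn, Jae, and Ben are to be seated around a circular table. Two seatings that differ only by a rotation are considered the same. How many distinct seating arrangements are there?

720

Fix one person's seat to break rotational symmetry; the remaining 6 people can be arranged in (6)! = 720 ways.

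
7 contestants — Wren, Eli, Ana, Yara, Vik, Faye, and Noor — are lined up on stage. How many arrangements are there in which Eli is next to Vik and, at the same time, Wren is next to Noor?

480

Treat {Eli,Vik} as one block (2 orders) and {Wren,Noor} as another (2 orders).
That leaves 5 units to arrange: 2 × 2 × 5! = 4 × 120 = 480.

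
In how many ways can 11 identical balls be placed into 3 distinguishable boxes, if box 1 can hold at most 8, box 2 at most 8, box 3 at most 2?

Ignoring the caps, the number of non-negative solutions to x_1+…+x_3 = 11 is C(13,2) = 78.
Subtract solutions that violate a single cap (substitute x_i' = x_i − (cap_i+1)): x_1 ≥ 9 gives C(4,2) = 6; x_2 ≥ 9 gives C(4,2) = 6; x_3 ≥ 3 gives C(10,2) = 45. Together 57.
No two caps can be exceeded simultaneously, so the pair terms are all 0.
By inclusion–exclusion the count is 78 − 57 + 0 = 21.

21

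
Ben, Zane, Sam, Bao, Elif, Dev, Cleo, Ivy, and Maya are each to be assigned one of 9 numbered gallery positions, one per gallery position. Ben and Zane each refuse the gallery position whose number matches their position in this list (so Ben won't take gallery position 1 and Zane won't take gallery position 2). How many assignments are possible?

Let Aᵢ (for i ∈ {1, 2}) be the placements that put person i in their forbidden gallery position. Any j of these fix j positions, leaving (9−j)! ways to fill the rest, and there are C(2,j) ways to pick which j.
By inclusion–exclusion, the number of valid placements is Σ_{j=0}^{2} (−1)^j C(2,j)·(9−j)!.
Computing: 362880 − 80640 + 5040 = 287280.

287280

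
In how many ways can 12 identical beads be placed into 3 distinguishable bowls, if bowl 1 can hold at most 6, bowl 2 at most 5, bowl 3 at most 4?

10

By stars and bars, unrestricted non-negative solutions to x_1+…+x_3 = 12 number C(12+2,2) = 91.
Subtract solutions that violate a single cap (substitute x_i' = x_i − (cap_i+1)): x_1 ≥ 7 gives C(7,2) = 21; x_2 ≥ 6 gives C(8,2) = 28; x_3 ≥ 5 gives C(9,2) = 36. Together 85.
Add back pairs where two caps are both exceeded: 0 + 1 + 3 = 4.
By inclusion–exclusion the count is 91 − 85 + 4 = 10.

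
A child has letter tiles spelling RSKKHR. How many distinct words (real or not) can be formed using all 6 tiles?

180

The 6 letters of RSKKHR have repeats: K appearing twice and R appearing twice.
So there are 6! / (2!·2!) = 180 distinguishable arrangements.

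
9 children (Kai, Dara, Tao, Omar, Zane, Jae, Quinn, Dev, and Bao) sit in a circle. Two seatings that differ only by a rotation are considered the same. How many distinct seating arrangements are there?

40320

Around a circle, 9 distinct people have 9!/9 = (8)! = 40320 rotationally distinct seatings.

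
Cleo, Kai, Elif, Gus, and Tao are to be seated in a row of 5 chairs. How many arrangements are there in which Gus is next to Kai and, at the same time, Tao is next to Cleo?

24

Treat {Gus,Kai} as one block (2 orders) and {Tao,Cleo} as another (2 orders).
That leaves 3 units to arrange: 2 × 2 × 3! = 4 × 6 = 24.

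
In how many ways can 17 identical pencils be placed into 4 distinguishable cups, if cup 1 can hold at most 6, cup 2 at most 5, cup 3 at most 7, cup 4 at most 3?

Ignoring the caps, the number of non-negative solutions to x_1+…+x_4 = 17 is C(20,3) = 1140.
Subtract solutions that violate a single cap (substitute x_i' = x_i − (cap_i+1)): x_1 ≥ 7 gives C(13,3) = 286; x_2 ≥ 6 gives C(14,3) = 364; x_3 ≥ 8 gives C(12,3) = 220; x_4 ≥ 4 gives C(16,3) = 560. Together 1430.
Add back pairs where two caps are both exceeded: 35 + 10 + 84 + 20 + 120 + 56 = 325.
Subtract triples: 0 + 1 + 0 + 0 = 1.
By inclusion–exclusion the count is 1140 − 1430 + 325 − 1 = 34.

34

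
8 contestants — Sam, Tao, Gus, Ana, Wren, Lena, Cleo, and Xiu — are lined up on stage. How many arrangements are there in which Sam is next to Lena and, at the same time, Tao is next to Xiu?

Treat {Sam,Lena} as one block (2 orders) and {Tao,Xiu} as another (2 orders).
That leaves 6 units to arrange: 2 × 2 × 6! = 4 × 720 = 2880.

2880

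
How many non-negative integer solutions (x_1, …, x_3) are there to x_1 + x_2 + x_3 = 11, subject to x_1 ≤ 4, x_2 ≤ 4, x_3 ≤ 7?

By stars and bars, unrestricted non-negative solutions to x_1+…+x_3 = 11 number C(11+2,2) = 78.
Subtract solutions that violate a single cap (substitute x_i' = x_i − (cap_i+1)): x_1 ≥ 5 gives C(8,2) = 28; x_2 ≥ 5 gives C(8,2) = 28; x_3 ≥ 8 gives C(5,2) = 10. Together 66.
Add back pairs where two caps are both exceeded: 3 + 0 + 0 = 3.
By inclusion–exclusion the count is 78 − 66 + 3 = 15.

15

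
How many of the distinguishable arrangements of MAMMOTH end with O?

120

With the last slot taken by O, it remains to arrange the other 6 letters (MAMMTH).
Those 6 letters have M appearing 3 times, giving (6)!/(3!) = 120.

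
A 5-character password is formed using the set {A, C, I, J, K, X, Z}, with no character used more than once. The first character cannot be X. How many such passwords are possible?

The first character has 7−1 = 6 choices (anything except X).
The remaining 4 characters are filled from the other 6 symbols without repetition: 6 × 5 × 4 × 3 = 360.
Total: 6 × 360 = 2160.

2160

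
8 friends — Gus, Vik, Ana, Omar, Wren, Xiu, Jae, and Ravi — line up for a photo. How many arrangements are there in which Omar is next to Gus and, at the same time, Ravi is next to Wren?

2880

Treat {Omar,Gus} as one block (2 orders) and {Ravi,Wren} as another (2 orders).
That leaves 6 units to arrange: 2 × 2 × 6! = 4 × 720 = 2880.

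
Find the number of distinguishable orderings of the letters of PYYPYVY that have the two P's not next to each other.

75

There are 7!/(4!·2!) = 105 arrangements of PYYPYVY in total.
If the two P's are adjacent, glue them into one block, leaving 6 items to arrange: (6)!/(4!) = 30 ways.
Subtracting, 105 − 30 = 75 arrangements keep the P's apart.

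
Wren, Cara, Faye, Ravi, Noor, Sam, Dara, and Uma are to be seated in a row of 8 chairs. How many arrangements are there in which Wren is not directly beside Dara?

There are 8! = 40320 arrangements in all. If Wren and Dara are adjacent, merging them into one block gives 2·(7)! = 10080 arrangements.
So 40320 − 10080 = 30240 arrangements keep them apart.

30240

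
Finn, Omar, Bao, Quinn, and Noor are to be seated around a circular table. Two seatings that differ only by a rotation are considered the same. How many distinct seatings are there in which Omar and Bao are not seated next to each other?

12

Without the restriction there are (4)! = 24 seatings.
Those with Omar next to Bao: fuse the pair into one unit and seat 4 units around a circle — 2·(3)! = 12.
Subtracting, 24 − 12 = 12.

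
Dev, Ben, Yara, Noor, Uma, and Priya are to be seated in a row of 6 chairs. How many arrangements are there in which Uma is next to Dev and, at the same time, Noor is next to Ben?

96

Treat {Uma,Dev} as one block (2 orders) and {Noor,Ben} as another (2 orders).
That leaves 4 units to arrange: 2 × 2 × 4! = 4 × 24 = 96.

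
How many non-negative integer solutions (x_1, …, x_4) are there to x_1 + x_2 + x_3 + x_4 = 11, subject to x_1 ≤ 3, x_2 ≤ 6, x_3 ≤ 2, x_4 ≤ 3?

19

By stars and bars, unrestricted non-negative solutions to x_1+…+x_4 = 11 number C(11+3,3) = 364.
Subtract solutions that violate a single cap (substitute x_i' = x_i − (cap_i+1)): x_1 ≥ 4 gives C(10,3) = 120; x_2 ≥ 7 gives C(7,3) = 35; x_3 ≥ 3 gives C(11,3) = 165; x_4 ≥ 4 gives C(10,3) = 120. Together 440.
Add back pairs where two caps are both exceeded: 1 + 35 + 20 + 4 + 1 + 35 = 96.
Subtract triples: 0 + 0 + 1 + 0 = 1.
By inclusion–exclusion the count is 364 − 440 + 96 − 1 = 19.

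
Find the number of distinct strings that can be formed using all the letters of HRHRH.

10

Letter multiplicities in HRHRH: H×3, R×2.
The number of distinct arrangements is 5!/(3!·2!) = 120/12 = 10.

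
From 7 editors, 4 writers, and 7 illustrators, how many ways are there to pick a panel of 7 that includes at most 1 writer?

15444

Split by how many writers are chosen (0 through 1).
Sum: C(4,0)·C(14,7) + C(4,1)·C(14,6) = 3432 + 12012 = 15444.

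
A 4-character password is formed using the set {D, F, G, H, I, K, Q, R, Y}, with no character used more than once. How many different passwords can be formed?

This is a permutation of 4 out of 9: P(9,4) = 9!/5!.
9 × 8 × 7 × 6 = 3024.

3024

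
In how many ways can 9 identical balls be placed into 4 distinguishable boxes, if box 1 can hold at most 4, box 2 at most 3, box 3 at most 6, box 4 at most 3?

69

Without the upper bounds there are C(12,3) = 220 ways to split 9 among 4 boxes.
Subtract solutions that violate a single cap (substitute x_i' = x_i − (cap_i+1)): x_1 ≥ 5 gives C(7,3) = 35; x_2 ≥ 4 gives C(8,3) = 56; x_3 ≥ 7 gives C(5,3) = 10; x_4 ≥ 4 gives C(8,3) = 56. Together 157.
Add back pairs where two caps are both exceeded: 1 + 0 + 1 + 0 + 4 + 0 = 6.
By inclusion–exclusion the count is 220 − 157 + 6 = 69.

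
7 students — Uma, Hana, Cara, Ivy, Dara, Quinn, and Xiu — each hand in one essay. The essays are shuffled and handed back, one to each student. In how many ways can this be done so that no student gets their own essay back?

1854

Let Aᵢ be the assignments in which student i gets their own essay. We want the size of the complement of A₁∪…∪A_7.
By inclusion–exclusion this is Σ_{j=0}^{7} (−1)^j C(7,j)·(7−j)!.
Computing: 5040 − 5040 + 2520 − 840 + 210 − 42 + 7 − 1 = 1854.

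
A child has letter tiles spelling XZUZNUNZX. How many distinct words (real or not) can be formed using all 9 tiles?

7560

Letter multiplicities in XZUZNUNZX: N×2, U×2, X×2, Z×3.
Dividing 9! = 362880 by 3!·2!·2!·2! = 48 for the repeated letters gives 7560.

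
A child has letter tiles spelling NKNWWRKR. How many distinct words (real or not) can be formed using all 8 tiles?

2520

The 8 letters of NKNWWRKR have repeats: K appearing twice, N appearing twice, R appearing twice, and W appearing twice.
The number of distinct arrangements is 8!/(2!·2!·2!·2!) = 40320/16 = 2520.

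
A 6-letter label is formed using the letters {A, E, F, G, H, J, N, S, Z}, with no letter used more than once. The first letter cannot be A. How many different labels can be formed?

The first letter has 9−1 = 8 choices (anything except A).
The remaining 5 letters are filled from the other 8 symbols without repetition: 8 × 7 × 6 × 5 × 4 = 6720.
Total: 8 × 6720 = 53760.

53760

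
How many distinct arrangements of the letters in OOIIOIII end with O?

21

With the last slot taken by O, it remains to arrange the other 7 letters (OIIOIII).
Those 7 letters have I appearing 5 times and O appearing twice, giving (7)!/(5!·2!) = 21.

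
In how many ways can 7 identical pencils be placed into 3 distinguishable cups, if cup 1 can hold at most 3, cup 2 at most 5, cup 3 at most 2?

Ignoring the caps, the number of non-negative solutions to x_1+…+x_3 = 7 is C(9,2) = 36.
Subtract solutions that violate a single cap (substitute x_i' = x_i − (cap_i+1)): x_1 ≥ 4 gives C(5,2) = 10; x_2 ≥ 6 gives C(3,2) = 3; x_3 ≥ 3 gives C(6,2) = 15. Together 28.
Add back pairs where two caps are both exceeded: 0 + 1 + 0 = 1.
By inclusion–exclusion the count is 36 − 28 + 1 = 9.

9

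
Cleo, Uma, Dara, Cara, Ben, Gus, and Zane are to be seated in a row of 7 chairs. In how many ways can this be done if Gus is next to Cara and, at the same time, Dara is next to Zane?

480

Treat {Gus,Cara} as one block (2 orders) and {Dara,Zane} as another (2 orders).
That leaves 5 units to arrange: 2 × 2 × 5! = 4 × 120 = 480.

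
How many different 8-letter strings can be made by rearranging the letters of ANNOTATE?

5040

Letter multiplicities in ANNOTATE: A×2, E×1, N×2, O×1, T×2.
The number of distinct arrangements is 8!/(2!·2!·2!) = 40320/8 = 5040.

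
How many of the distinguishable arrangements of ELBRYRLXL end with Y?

3360

With the last slot taken by Y, it remains to arrange the other 8 letters (ELBRRLXL).
Those 8 letters have L appearing 3 times and R appearing twice, giving (8)!/(3!·2!) = 3360.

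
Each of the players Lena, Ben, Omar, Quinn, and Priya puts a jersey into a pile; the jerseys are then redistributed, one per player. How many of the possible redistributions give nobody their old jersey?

Count assignments avoiding every fixed point. For any j of the 5 players fixed to their old jersey, the other 5−j can be arranged in (5−j)! ways.
By inclusion–exclusion this is Σ_{j=0}^{5} (−1)^j C(5,j)·(5−j)!.
Computing: 120 − 120 + 60 − 20 + 5 − 1 = 44.

44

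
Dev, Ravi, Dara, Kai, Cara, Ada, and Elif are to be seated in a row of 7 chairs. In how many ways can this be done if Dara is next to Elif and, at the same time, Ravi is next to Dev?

480

Treat {Dara,Elif} as one block (2 orders) and {Ravi,Dev} as another (2 orders).
That leaves 5 units to arrange: 2 × 2 × 5! = 4 × 120 = 480.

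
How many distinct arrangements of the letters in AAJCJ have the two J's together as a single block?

Treat the 2 copies of J as a single block. The multiset to arrange is then {JJ, A, A, C}, 4 items in all.
That gives (4)!/(2!) = 12 arrangements.

12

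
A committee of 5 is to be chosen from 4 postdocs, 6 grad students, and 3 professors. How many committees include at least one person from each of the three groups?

894

With no constraint there are C(13,5) = 1287 possible selections.
Selections missing a whole group: no postdocs → C(9,5) = 126; no grad students → C(7,5) = 21; no professors → C(10,5) = 252.
Add back selections omitting two groups (i.e. drawn from a single group): C(4,5) + C(6,5) + C(3,5) = 6.
By inclusion–exclusion: 1287 − 399 + 6 = 894.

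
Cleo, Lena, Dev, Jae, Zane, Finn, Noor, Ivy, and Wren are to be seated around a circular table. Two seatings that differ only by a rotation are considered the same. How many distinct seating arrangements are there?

40320

Around a circle, 9 distinct people have 9!/9 = (8)! = 40320 rotationally distinct seatings.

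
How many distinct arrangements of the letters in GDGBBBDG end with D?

Fix D in the last position and arrange the remaining 7 letters.
Those 7 letters have B appearing 3 times and G appearing 3 times, giving (7)!/(3!·3!) = 140.

140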